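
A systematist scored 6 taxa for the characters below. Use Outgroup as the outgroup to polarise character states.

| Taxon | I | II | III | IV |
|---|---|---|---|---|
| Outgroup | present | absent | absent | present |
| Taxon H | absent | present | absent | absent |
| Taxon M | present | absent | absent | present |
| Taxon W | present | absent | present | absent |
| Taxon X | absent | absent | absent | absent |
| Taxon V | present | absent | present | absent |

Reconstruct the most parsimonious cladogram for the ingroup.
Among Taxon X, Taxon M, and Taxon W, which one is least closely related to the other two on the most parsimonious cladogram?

Character polarity is set by the outgroup: the derived state is whichever differs from the outgroup's state, so for I, IV the derived state is 'absent', and for the remaining characters it is 'present'.
Only Taxon H and Taxon X show the derived state 'absent' for I, supporting them as a clade.
II: derived state 'present' in Taxon H only — an autapomorphy, so it tells us nothing about relationships among taxa.
III: derived state 'present' in Taxon V and Taxon W only — synapomorphy for {Taxon V, Taxon W}.
Only Taxon H, Taxon V, Taxon W, and Taxon X show the derived state 'absent' for IV, supporting them as a clade.
Most parsimonious ingroup topology: (((Taxon H,Taxon X),(Taxon W,Taxon V)),Taxon M).
Taxon W and Taxon X share a more recent common ancestor with each other than either does with Taxon M, so Taxon M is the least closely related of the three.

Taxon M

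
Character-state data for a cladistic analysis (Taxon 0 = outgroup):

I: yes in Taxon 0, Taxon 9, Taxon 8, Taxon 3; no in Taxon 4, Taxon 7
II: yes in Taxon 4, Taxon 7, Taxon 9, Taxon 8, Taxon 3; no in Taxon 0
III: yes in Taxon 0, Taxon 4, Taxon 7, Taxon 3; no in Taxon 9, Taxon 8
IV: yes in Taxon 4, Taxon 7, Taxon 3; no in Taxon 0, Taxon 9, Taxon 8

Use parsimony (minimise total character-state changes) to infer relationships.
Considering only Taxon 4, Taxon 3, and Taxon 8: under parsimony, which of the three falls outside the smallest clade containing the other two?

Taxon 8

Character polarity is set by the outgroup: the derived state is whichever differs from the outgroup's state, so for I, III the derived state is 'no', and for the remaining characters it is 'yes'.
I (derived state 'no') is shared by Taxon 4 and Taxon 7 — a synapomorphy uniting that clade.
II (derived state 'yes') is shared by all ingroup taxa — unites the whole ingroup.
III (derived state 'no') is shared by Taxon 8 and Taxon 9 — a synapomorphy uniting that clade.
IV (derived state 'yes') is shared by Taxon 3, Taxon 4, and Taxon 7 — a synapomorphy uniting that clade.
Most parsimonious ingroup topology: (((Taxon 4,Taxon 7),Taxon 3),(Taxon 9,Taxon 8)).
Taxon 4 and Taxon 3 share a more recent common ancestor with each other than either does with Taxon 8, so Taxon 8 is the least closely related of the three.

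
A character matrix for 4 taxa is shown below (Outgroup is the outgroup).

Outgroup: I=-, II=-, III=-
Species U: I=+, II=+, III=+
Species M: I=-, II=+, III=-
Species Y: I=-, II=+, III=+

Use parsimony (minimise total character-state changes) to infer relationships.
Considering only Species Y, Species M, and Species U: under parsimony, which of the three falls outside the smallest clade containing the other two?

The outgroup has state '-' for every character, so '+' is the derived state throughout.
I: derived state '+' in Species U only — an autapomorphy, so it tells us nothing about relationships among taxa.
All ingroup taxa share the derived state '+' for II; it defines the ingroup but does not resolve relationships within it.
III (derived state '+') is shared by Species U and Species Y — a synapomorphy uniting that clade.
Most parsimonious ingroup topology: ((Species U,Species Y),Species M).
Species U and Species Y share a more recent common ancestor with each other than either does with Species M, so Species M is the least closely related of the three.

Species M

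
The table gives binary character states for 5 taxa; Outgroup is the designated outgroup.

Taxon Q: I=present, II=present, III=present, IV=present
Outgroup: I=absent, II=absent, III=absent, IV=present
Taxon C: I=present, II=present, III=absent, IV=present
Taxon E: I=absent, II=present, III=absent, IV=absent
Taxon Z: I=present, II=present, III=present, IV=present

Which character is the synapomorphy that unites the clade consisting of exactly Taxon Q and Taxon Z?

Character polarity is set by the outgroup: the derived state is whichever differs from the outgroup's state, so for IV the derived state is 'absent', and for the remaining characters it is 'present'.
I: derived state 'present' in Taxon C, Taxon Q, and Taxon Z only — synapomorphy for {Taxon C, Taxon Q, Taxon Z}.
II (derived state 'present') is shared by all ingroup taxa — unites the whole ingroup.
III (derived state 'present') is shared by Taxon Q and Taxon Z — a synapomorphy uniting that clade.
IV: derived state 'absent' in Taxon E only — an autapomorphy, so it tells us nothing about relationships among taxa.
Most parsimonious ingroup topology: (((Taxon Q,Taxon Z),Taxon C),Taxon E).
The clade {Taxon Q, Taxon Z} is supported by III: its derived state 'present' occurs in exactly those taxa and in no other taxon (including the outgroup).

III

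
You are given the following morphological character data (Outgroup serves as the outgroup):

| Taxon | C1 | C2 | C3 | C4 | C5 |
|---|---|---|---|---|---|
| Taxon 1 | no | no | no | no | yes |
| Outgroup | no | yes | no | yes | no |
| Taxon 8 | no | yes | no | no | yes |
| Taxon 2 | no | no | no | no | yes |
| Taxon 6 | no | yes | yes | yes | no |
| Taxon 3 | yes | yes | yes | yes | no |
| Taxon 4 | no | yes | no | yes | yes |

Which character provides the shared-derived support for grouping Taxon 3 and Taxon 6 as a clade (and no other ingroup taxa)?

C3

Character polarity is set by the outgroup: the derived state is whichever differs from the outgroup's state, so for C2, C4 the derived state is 'no', and for the remaining characters it is 'yes'.
C1: derived state 'yes' in Taxon 3 only — an autapomorphy, so it tells us nothing about relationships among taxa.
Only Taxon 1 and Taxon 2 show the derived state 'no' for C2, supporting them as a clade.
C3: derived state 'yes' in Taxon 3 and Taxon 6 only — synapomorphy for {Taxon 3, Taxon 6}.
Only Taxon 1, Taxon 2, and Taxon 8 show the derived state 'no' for C4, supporting them as a clade.
C5 (derived state 'yes') is shared by Taxon 1, Taxon 2, Taxon 4, and Taxon 8 — a synapomorphy uniting that clade.
Most parsimonious ingroup topology: ((Taxon 6,Taxon 3),((Taxon 8,(Taxon 1,Taxon 2)),Taxon 4)).
The clade {Taxon 3, Taxon 6} is supported by C3: its derived state 'yes' occurs in exactly those taxa and in no other taxon (including the outgroup).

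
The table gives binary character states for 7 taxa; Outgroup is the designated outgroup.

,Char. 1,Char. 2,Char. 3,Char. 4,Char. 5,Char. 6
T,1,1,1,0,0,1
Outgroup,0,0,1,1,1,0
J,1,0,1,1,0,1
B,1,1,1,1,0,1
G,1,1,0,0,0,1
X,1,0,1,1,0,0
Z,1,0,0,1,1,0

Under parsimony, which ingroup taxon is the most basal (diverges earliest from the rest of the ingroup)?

Character polarity is set by the outgroup: the derived state is whichever differs from the outgroup's state, so for Char. 3, Char. 4, Char. 5 the derived state is '0', and for the remaining characters it is '1'.
Char. 1 (derived state '1') is shared by all ingroup taxa — unites the whole ingroup.
Only B, G, and T show the derived state '1' for Char. 2, supporting them as a clade.
Char. 3 (state '0') occurs in G and Z but conflicts with the nesting implied by the other characters — most parsimoniously interpreted as homoplasy.
Char. 4: derived state '0' in G and T only — synapomorphy for {G, T}.
Only B, G, J, T, and X show the derived state '0' for Char. 5, supporting them as a clade.
Char. 6 (derived state '1') is shared by B, G, J, and T — a synapomorphy uniting that clade.
Most parsimonious ingroup topology: ((X,(((T,G),B),J)),Z).
Z is sister to the clade containing all other ingroup taxa, so it is the earliest-diverging (most basal) ingroup lineage.

Z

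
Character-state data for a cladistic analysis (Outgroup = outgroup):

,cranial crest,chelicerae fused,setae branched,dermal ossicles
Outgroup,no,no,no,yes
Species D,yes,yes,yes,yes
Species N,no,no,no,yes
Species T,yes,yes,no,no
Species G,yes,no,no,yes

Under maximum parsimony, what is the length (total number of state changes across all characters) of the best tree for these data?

4

Character polarity is set by the outgroup: the derived state is whichever differs from the outgroup's state, so for dermal ossicles the derived state is 'no', and for the remaining characters it is 'yes'.
cranial crest (derived state 'yes') is shared by Species D, Species G, and Species T — a synapomorphy uniting that clade.
Only Species D and Species T show the derived state 'yes' for chelicerae fused, supporting them as a clade.
setae branched (derived state 'yes') is unique to Species D (autapomorphy; uninformative for grouping).
dermal ossicles: derived state 'no' in Species T only — an autapomorphy, so it tells us nothing about relationships among taxa.
Most parsimonious ingroup topology: (((Species D,Species T),Species G),Species N).
Changes per character on this tree: cranial crest: 1; chelicerae fused: 1; setae branched: 1; dermal ossicles: 1.
Total = 4.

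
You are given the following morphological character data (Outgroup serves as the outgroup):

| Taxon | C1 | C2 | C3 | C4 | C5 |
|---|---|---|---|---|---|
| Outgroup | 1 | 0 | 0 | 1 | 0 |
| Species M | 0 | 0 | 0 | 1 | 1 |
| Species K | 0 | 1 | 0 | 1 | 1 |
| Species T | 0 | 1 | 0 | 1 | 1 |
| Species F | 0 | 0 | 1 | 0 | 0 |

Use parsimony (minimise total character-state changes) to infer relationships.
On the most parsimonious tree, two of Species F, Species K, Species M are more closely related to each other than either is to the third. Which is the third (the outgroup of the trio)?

Species F

Character polarity is set by the outgroup: the derived state is whichever differs from the outgroup's state, so for C1, C4 the derived state is '0', and for the remaining characters it is '1'.
All ingroup taxa share the derived state '0' for C1; it defines the ingroup but does not resolve relationships within it.
C2 (derived state '1') is shared by Species K and Species T — a synapomorphy uniting that clade.
C3 (derived state '1') is unique to Species F (autapomorphy; uninformative for grouping).
C4: derived state '0' in Species F only — an autapomorphy, so it tells us nothing about relationships among taxa.
C5: derived state '1' in Species K, Species M, and Species T only — synapomorphy for {Species K, Species M, Species T}.
Most parsimonious ingroup topology: ((Species M,(Species K,Species T)),Species F).
Species M and Species K share a more recent common ancestor with each other than either does with Species F, so Species F is the least closely related of the three.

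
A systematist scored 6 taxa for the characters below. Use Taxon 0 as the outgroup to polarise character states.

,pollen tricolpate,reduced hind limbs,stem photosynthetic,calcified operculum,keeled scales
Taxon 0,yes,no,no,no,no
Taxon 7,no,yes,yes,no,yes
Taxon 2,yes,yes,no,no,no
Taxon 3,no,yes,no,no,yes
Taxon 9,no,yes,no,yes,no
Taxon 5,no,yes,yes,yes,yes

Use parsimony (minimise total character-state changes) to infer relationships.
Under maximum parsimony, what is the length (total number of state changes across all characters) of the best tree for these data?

Character polarity is set by the outgroup: the derived state is whichever differs from the outgroup's state, so for pollen tricolpate the derived state is 'no', and for the remaining characters it is 'yes'.
Only Taxon 3, Taxon 5, Taxon 7, and Taxon 9 show the derived state 'no' for pollen tricolpate, supporting them as a clade.
All ingroup taxa share the derived state 'yes' for reduced hind limbs; it defines the ingroup but does not resolve relationships within it.
Only Taxon 5 and Taxon 7 show the derived state 'yes' for stem photosynthetic, supporting them as a clade.
calcified operculum (state 'yes') occurs in Taxon 5 and Taxon 9 but conflicts with the nesting implied by the other characters — most parsimoniously interpreted as homoplasy.
keeled scales (derived state 'yes') is shared by Taxon 3, Taxon 5, and Taxon 7 — a synapomorphy uniting that clade.
Most parsimonious ingroup topology: ((((Taxon 7,Taxon 5),Taxon 3),Taxon 9),Taxon 2).
Changes per character on this tree: pollen tricolpate: 1; reduced hind limbs: 1; stem photosynthetic: 1; calcified operculum: 2; keeled scales: 1.
Total = 6.

6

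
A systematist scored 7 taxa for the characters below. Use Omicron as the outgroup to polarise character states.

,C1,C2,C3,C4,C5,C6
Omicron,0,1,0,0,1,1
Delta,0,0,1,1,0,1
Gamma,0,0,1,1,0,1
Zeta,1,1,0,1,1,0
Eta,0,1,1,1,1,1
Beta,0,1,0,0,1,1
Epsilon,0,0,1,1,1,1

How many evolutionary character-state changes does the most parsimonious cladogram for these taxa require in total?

6

Character polarity is set by the outgroup: the derived state is whichever differs from the outgroup's state, so for C2, C5, C6 the derived state is '0', and for the remaining characters it is '1'.
C1: derived state '1' in Zeta only — an autapomorphy, so it tells us nothing about relationships among taxa.
C2: derived state '0' in Delta, Epsilon, and Gamma only — synapomorphy for {Delta, Epsilon, Gamma}.
C3: derived state '1' in Delta, Epsilon, Eta, and Gamma only — synapomorphy for {Delta, Epsilon, Eta, Gamma}.
Only Delta, Epsilon, Eta, Gamma, and Zeta show the derived state '1' for C4, supporting them as a clade.
C5: derived state '0' in Delta and Gamma only — synapomorphy for {Delta, Gamma}.
C6: derived state '0' in Zeta only — an autapomorphy, so it tells us nothing about relationships among taxa.
Most parsimonious ingroup topology: (((((Delta,Gamma),Epsilon),Eta),Zeta),Beta).
Changes per character on this tree: C1: 1; C2: 1; C3: 1; C4: 1; C5: 1; C6: 1.
Total = 6.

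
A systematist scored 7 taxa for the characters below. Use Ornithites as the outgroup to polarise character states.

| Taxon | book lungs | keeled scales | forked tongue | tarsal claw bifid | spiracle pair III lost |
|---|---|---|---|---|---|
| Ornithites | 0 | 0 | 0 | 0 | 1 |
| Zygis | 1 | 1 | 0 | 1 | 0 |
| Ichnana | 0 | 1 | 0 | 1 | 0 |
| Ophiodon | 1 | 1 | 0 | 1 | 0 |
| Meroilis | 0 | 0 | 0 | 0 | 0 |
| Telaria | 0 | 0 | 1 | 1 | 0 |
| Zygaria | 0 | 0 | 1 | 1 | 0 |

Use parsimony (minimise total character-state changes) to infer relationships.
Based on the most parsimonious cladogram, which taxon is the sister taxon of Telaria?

Zygaria

Character polarity is set by the outgroup: the derived state is whichever differs from the outgroup's state, so for spiracle pair III lost the derived state is '0', and for the remaining characters it is '1'.
Only Ophiodon and Zygis show the derived state '1' for book lungs, supporting them as a clade.
keeled scales (derived state '1') is shared by Ichnana, Ophiodon, and Zygis — a synapomorphy uniting that clade.
Only Telaria and Zygaria show the derived state '1' for forked tongue, supporting them as a clade.
tarsal claw bifid (derived state '1') is shared by Ichnana, Ophiodon, Telaria, Zygaria, and Zygis — a synapomorphy uniting that clade.
All ingroup taxa share the derived state '0' for spiracle pair III lost; it defines the ingroup but does not resolve relationships within it.
Most parsimonious ingroup topology: ((((Zygis,Ophiodon),Ichnana),(Telaria,Zygaria)),Meroilis).
Telaria and Zygaria form a cherry on this tree, so they are sister taxa.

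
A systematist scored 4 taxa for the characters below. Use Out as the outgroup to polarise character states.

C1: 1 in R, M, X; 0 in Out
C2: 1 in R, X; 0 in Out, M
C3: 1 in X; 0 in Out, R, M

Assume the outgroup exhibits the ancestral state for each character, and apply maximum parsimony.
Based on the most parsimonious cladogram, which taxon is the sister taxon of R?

X

The outgroup has state '0' for every character, so '1' is the derived state throughout.
C1 (derived state '1') is shared by all ingroup taxa — unites the whole ingroup.
C2: derived state '1' in R and X only — synapomorphy for {R, X}.
C3: derived state '1' in X only — an autapomorphy, so it tells us nothing about relationships among taxa.
Most parsimonious ingroup topology: ((R,X),M).
R and X form a cherry on this tree, so they are sister taxa.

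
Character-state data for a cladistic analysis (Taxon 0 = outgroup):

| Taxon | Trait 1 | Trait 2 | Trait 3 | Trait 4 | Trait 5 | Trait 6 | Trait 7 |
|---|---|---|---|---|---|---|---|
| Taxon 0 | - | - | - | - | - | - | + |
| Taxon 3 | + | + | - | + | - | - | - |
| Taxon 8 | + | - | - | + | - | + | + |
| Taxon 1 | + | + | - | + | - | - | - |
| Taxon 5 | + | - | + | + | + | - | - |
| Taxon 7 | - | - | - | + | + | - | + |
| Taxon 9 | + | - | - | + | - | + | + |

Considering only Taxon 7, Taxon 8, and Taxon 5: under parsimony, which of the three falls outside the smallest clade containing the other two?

Taxon 7

Character polarity is set by the outgroup: the derived state is whichever differs from the outgroup's state, so for Trait 7 the derived state is '-', and for the remaining characters it is '+'.
Trait 1 (derived state '+') is shared by Taxon 1, Taxon 3, Taxon 5, Taxon 8, and Taxon 9 — a synapomorphy uniting that clade.
Only Taxon 1 and Taxon 3 show the derived state '+' for Trait 2, supporting them as a clade.
Trait 3: derived state '+' in Taxon 5 only — an autapomorphy, so it tells us nothing about relationships among taxa.
Trait 4 (derived state '+') is shared by all ingroup taxa — unites the whole ingroup.
Trait 5 groups Taxon 5 and Taxon 7, which is incompatible with the clades supported by the remaining characters; treating it as convergent (homoplasy) costs fewer steps than any alternative tree.
Only Taxon 8 and Taxon 9 show the derived state '+' for Trait 6, supporting them as a clade.
Trait 7: derived state '-' in Taxon 1, Taxon 3, and Taxon 5 only — synapomorphy for {Taxon 1, Taxon 3, Taxon 5}.
Most parsimonious ingroup topology: ((((Taxon 3,Taxon 1),Taxon 5),(Taxon 8,Taxon 9)),Taxon 7).
Taxon 5 and Taxon 8 share a more recent common ancestor with each other than either does with Taxon 7, so Taxon 7 is the least closely related of the three.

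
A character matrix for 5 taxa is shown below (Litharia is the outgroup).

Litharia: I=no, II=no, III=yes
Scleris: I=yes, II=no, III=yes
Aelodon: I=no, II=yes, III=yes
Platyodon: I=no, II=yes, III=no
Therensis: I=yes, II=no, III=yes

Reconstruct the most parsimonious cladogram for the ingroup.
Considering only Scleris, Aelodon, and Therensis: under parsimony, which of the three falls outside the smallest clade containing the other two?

Aelodon

Character polarity is set by the outgroup: the derived state is whichever differs from the outgroup's state, so for III the derived state is 'no', and for the remaining characters it is 'yes'.
I: derived state 'yes' in Scleris and Therensis only — synapomorphy for {Scleris, Therensis}.
Only Aelodon and Platyodon show the derived state 'yes' for II, supporting them as a clade.
III: derived state 'no' in Platyodon only — an autapomorphy, so it tells us nothing about relationships among taxa.
Most parsimonious ingroup topology: ((Scleris,Therensis),(Aelodon,Platyodon)).
Therensis and Scleris share a more recent common ancestor with each other than either does with Aelodon, so Aelodon is the least closely related of the three.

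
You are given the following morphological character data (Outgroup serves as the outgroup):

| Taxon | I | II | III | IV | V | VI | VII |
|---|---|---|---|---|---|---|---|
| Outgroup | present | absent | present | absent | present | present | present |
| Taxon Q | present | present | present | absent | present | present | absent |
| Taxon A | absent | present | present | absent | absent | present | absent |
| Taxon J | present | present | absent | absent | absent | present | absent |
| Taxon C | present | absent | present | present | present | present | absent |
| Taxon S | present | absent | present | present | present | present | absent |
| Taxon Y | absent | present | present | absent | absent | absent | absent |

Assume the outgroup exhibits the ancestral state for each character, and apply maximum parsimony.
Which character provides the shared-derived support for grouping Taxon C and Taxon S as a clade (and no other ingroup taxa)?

Character polarity is set by the outgroup: the derived state is whichever differs from the outgroup's state, so for I, III, V, VI, VII the derived state is 'absent', and for the remaining characters it is 'present'.
I (derived state 'absent') is shared by Taxon A and Taxon Y — a synapomorphy uniting that clade.
Only Taxon A, Taxon J, Taxon Q, and Taxon Y show the derived state 'present' for II, supporting them as a clade.
III (derived state 'absent') is unique to Taxon J (autapomorphy; uninformative for grouping).
IV: derived state 'present' in Taxon C and Taxon S only — synapomorphy for {Taxon C, Taxon S}.
Only Taxon A, Taxon J, and Taxon Y show the derived state 'absent' for V, supporting them as a clade.
VI (derived state 'absent') is unique to Taxon Y (autapomorphy; uninformative for grouping).
VII (derived state 'absent') is shared by all ingroup taxa — unites the whole ingroup.
Most parsimonious ingroup topology: ((Taxon Q,((Taxon A,Taxon Y),Taxon J)),(Taxon C,Taxon S)).
The clade {Taxon C, Taxon S} is supported by IV: its derived state 'present' occurs in exactly those taxa and in no other taxon (including the outgroup).

IV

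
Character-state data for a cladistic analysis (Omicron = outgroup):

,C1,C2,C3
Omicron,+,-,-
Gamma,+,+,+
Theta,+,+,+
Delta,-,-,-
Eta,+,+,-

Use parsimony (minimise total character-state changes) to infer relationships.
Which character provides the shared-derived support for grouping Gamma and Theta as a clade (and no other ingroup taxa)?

Character polarity is set by the outgroup: the derived state is whichever differs from the outgroup's state, so for C1 the derived state is '-', and for the remaining characters it is '+'.
C1: derived state '-' in Delta only — an autapomorphy, so it tells us nothing about relationships among taxa.
C2 (derived state '+') is shared by Eta, Gamma, and Theta — a synapomorphy uniting that clade.
Only Gamma and Theta show the derived state '+' for C3, supporting them as a clade.
Most parsimonious ingroup topology: (((Gamma,Theta),Eta),Delta).
The clade {Gamma, Theta} is supported by C3: its derived state '+' occurs in exactly those taxa and in no other taxon (including the outgroup).

C3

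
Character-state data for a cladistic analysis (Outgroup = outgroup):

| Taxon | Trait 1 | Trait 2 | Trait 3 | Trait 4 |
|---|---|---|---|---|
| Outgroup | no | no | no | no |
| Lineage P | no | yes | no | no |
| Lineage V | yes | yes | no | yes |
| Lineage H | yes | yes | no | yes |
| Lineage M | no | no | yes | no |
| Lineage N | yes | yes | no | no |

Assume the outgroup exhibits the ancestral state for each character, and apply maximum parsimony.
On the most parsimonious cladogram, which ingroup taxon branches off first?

Lineage M

The outgroup has state 'no' for every character, so 'yes' is the derived state throughout.
Trait 1 (derived state 'yes') is shared by Lineage H, Lineage N, and Lineage V — a synapomorphy uniting that clade.
Trait 2 (derived state 'yes') is shared by Lineage H, Lineage N, Lineage P, and Lineage V — a synapomorphy uniting that clade.
Trait 3: derived state 'yes' in Lineage M only — an autapomorphy, so it tells us nothing about relationships among taxa.
Trait 4 (derived state 'yes') is shared by Lineage H and Lineage V — a synapomorphy uniting that clade.
Most parsimonious ingroup topology: ((Lineage P,((Lineage V,Lineage H),Lineage N)),Lineage M).
Lineage M is sister to the clade containing all other ingroup taxa, so it is the earliest-diverging (most basal) ingroup lineage.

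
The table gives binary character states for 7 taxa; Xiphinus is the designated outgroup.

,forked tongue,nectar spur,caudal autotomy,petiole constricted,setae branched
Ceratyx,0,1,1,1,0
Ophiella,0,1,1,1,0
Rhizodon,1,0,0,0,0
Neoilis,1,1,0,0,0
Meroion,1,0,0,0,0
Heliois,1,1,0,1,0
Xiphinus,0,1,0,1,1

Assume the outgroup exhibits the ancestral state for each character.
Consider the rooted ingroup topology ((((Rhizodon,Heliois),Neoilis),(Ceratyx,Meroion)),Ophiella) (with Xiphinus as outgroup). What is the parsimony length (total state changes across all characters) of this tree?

Map each character onto ((((Rhizodon,Heliois),Neoilis),(Ceratyx,Meroion)),Ophiella) (rooted by Xiphinus) and count the minimum state changes it requires (Fitch parsimony):
forked tongue: 2; nectar spur: 2; caudal autotomy: 2; petiole constricted: 3; setae branched: 1.
Total tree length = 10.

10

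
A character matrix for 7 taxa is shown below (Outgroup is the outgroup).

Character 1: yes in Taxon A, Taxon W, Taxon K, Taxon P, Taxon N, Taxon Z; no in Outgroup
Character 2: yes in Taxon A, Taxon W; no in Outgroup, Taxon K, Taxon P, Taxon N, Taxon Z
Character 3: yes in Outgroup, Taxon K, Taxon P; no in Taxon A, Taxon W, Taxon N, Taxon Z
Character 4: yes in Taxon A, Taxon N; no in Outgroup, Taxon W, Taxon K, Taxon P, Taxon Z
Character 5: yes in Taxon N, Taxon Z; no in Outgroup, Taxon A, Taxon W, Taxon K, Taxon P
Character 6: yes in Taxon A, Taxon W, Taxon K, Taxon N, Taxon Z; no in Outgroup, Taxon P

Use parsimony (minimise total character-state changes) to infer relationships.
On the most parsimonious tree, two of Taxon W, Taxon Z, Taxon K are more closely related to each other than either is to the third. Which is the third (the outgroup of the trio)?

Character polarity is set by the outgroup: the derived state is whichever differs from the outgroup's state, so for Character 3 the derived state is 'no', and for the remaining characters it is 'yes'.
Character 1 (derived state 'yes') is shared by all ingroup taxa — unites the whole ingroup.
Only Taxon A and Taxon W show the derived state 'yes' for Character 2, supporting them as a clade.
Only Taxon A, Taxon N, Taxon W, and Taxon Z show the derived state 'no' for Character 3, supporting them as a clade.
Character 4 groups Taxon A and Taxon N, which is incompatible with the clades supported by the remaining characters; treating it as convergent (homoplasy) costs fewer steps than any alternative tree.
Only Taxon N and Taxon Z show the derived state 'yes' for Character 5, supporting them as a clade.
Character 6: derived state 'yes' in Taxon A, Taxon K, Taxon N, Taxon W, and Taxon Z only — synapomorphy for {Taxon A, Taxon K, Taxon N, Taxon W, Taxon Z}.
Most parsimonious ingroup topology: ((((Taxon A,Taxon W),(Taxon N,Taxon Z)),Taxon K),Taxon P).
Taxon W and Taxon Z share a more recent common ancestor with each other than either does with Taxon K, so Taxon K is the least closely related of the three.

Taxon K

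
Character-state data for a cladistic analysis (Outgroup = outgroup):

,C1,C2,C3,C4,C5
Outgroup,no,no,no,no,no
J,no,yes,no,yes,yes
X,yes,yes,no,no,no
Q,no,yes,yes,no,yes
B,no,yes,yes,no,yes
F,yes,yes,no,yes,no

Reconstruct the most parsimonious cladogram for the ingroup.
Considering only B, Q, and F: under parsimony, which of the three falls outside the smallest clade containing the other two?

The outgroup has state 'no' for every character, so 'yes' is the derived state throughout.
Only F and X show the derived state 'yes' for C1, supporting them as a clade.
C2 (derived state 'yes') is shared by all ingroup taxa — unites the whole ingroup.
Only B and Q show the derived state 'yes' for C3, supporting them as a clade.
C4 (state 'yes') occurs in F and J but conflicts with the nesting implied by the other characters — most parsimoniously interpreted as homoplasy.
C5: derived state 'yes' in B, J, and Q only — synapomorphy for {B, J, Q}.
Most parsimonious ingroup topology: ((J,(Q,B)),(X,F)).
B and Q share a more recent common ancestor with each other than either does with F, so F is the least closely related of the three.

F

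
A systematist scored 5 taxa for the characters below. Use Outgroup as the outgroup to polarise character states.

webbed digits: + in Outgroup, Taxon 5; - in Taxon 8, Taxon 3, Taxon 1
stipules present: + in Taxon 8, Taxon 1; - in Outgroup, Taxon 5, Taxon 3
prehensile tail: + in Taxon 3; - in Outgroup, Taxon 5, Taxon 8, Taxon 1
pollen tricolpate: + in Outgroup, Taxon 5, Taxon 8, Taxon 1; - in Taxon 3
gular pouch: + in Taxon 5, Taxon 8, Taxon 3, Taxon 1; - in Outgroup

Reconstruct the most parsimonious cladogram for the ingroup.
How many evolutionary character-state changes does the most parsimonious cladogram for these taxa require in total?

5

Character polarity is set by the outgroup: the derived state is whichever differs from the outgroup's state, so for webbed digits, pollen tricolpate the derived state is '-', and for the remaining characters it is '+'.
webbed digits (derived state '-') is shared by Taxon 1, Taxon 3, and Taxon 8 — a synapomorphy uniting that clade.
Only Taxon 1 and Taxon 8 show the derived state '+' for stipules present, supporting them as a clade.
prehensile tail: derived state '+' in Taxon 3 only — an autapomorphy, so it tells us nothing about relationships among taxa.
pollen tricolpate: derived state '-' in Taxon 3 only — an autapomorphy, so it tells us nothing about relationships among taxa.
gular pouch (derived state '+') is shared by all ingroup taxa — unites the whole ingroup.
Most parsimonious ingroup topology: (Taxon 5,((Taxon 8,Taxon 1),Taxon 3)).
Changes per character on this tree: webbed digits: 1; stipules present: 1; prehensile tail: 1; pollen tricolpate: 1; gular pouch: 1.
Total = 5.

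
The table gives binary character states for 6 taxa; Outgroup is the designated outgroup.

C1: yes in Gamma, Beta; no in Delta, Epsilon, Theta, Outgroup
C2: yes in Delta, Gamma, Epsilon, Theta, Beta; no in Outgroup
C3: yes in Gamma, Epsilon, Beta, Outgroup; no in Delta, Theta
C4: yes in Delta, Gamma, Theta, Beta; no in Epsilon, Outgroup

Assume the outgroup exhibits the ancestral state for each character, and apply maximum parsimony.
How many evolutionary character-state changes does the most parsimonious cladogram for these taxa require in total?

Character polarity is set by the outgroup: the derived state is whichever differs from the outgroup's state, so for C3 the derived state is 'no', and for the remaining characters it is 'yes'.
C1 (derived state 'yes') is shared by Beta and Gamma — a synapomorphy uniting that clade.
All ingroup taxa share the derived state 'yes' for C2; it defines the ingroup but does not resolve relationships within it.
Only Delta and Theta show the derived state 'no' for C3, supporting them as a clade.
C4 (derived state 'yes') is shared by Beta, Delta, Gamma, and Theta — a synapomorphy uniting that clade.
Most parsimonious ingroup topology: (((Gamma,Beta),(Delta,Theta)),Epsilon).
Changes per character on this tree: C1: 1; C2: 1; C3: 1; C4: 1.
Total = 4.

4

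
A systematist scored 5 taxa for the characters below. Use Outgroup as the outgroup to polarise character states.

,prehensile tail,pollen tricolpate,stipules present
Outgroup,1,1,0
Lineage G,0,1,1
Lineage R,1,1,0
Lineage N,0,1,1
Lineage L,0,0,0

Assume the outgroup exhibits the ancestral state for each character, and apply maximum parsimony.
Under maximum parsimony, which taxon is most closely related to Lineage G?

Lineage N

Character polarity is set by the outgroup: the derived state is whichever differs from the outgroup's state, so for prehensile tail, pollen tricolpate the derived state is '0', and for the remaining characters it is '1'.
Only Lineage G, Lineage L, and Lineage N show the derived state '0' for prehensile tail, supporting them as a clade.
pollen tricolpate (derived state '0') is unique to Lineage L (autapomorphy; uninformative for grouping).
Only Lineage G and Lineage N show the derived state '1' for stipules present, supporting them as a clade.
Most parsimonious ingroup topology: (((Lineage G,Lineage N),Lineage L),Lineage R).
Lineage G and Lineage N form a cherry on this tree, so they are sister taxa.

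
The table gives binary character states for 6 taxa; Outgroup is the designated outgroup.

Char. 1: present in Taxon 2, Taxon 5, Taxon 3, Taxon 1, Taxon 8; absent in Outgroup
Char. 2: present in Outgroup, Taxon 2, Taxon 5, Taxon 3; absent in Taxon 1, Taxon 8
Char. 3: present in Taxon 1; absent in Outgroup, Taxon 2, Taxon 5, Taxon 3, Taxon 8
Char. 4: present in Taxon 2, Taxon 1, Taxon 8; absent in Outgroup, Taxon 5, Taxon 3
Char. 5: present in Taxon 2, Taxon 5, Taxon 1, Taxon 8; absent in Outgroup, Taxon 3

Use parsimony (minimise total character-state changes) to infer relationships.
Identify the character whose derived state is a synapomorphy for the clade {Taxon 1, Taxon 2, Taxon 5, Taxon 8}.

Char. 5

Character polarity is set by the outgroup: the derived state is whichever differs from the outgroup's state, so for Char. 2 the derived state is 'absent', and for the remaining characters it is 'present'.
Char. 1 (derived state 'present') is shared by all ingroup taxa — unites the whole ingroup.
Only Taxon 1 and Taxon 8 show the derived state 'absent' for Char. 2, supporting them as a clade.
Char. 3 (derived state 'present') is unique to Taxon 1 (autapomorphy; uninformative for grouping).
Char. 4: derived state 'present' in Taxon 1, Taxon 2, and Taxon 8 only — synapomorphy for {Taxon 1, Taxon 2, Taxon 8}.
Only Taxon 1, Taxon 2, Taxon 5, and Taxon 8 show the derived state 'present' for Char. 5, supporting them as a clade.
Most parsimonious ingroup topology: (((Taxon 2,(Taxon 1,Taxon 8)),Taxon 5),Taxon 3).
The clade {Taxon 1, Taxon 2, Taxon 5, Taxon 8} is supported by Char. 5: its derived state 'present' occurs in exactly those taxa and in no other taxon (including the outgroup).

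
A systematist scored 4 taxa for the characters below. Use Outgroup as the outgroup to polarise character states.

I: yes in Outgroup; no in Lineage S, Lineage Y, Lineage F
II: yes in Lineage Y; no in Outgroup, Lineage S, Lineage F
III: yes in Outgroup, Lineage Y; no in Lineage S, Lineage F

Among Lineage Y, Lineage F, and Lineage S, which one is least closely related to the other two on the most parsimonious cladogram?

Character polarity is set by the outgroup: the derived state is whichever differs from the outgroup's state, so for I, III the derived state is 'no', and for the remaining characters it is 'yes'.
All ingroup taxa share the derived state 'no' for I; it defines the ingroup but does not resolve relationships within it.
II: derived state 'yes' in Lineage Y only — an autapomorphy, so it tells us nothing about relationships among taxa.
Only Lineage F and Lineage S show the derived state 'no' for III, supporting them as a clade.
Most parsimonious ingroup topology: ((Lineage S,Lineage F),Lineage Y).
Lineage F and Lineage S share a more recent common ancestor with each other than either does with Lineage Y, so Lineage Y is the least closely related of the three.

Lineage Y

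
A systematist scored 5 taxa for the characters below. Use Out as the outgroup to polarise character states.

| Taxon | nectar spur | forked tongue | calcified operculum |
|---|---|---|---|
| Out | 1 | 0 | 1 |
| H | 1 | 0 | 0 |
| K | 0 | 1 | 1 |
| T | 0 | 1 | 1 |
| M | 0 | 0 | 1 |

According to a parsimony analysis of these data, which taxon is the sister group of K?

T

Character polarity is set by the outgroup: the derived state is whichever differs from the outgroup's state, so for nectar spur, calcified operculum the derived state is '0', and for the remaining characters it is '1'.
Only K, M, and T show the derived state '0' for nectar spur, supporting them as a clade.
forked tongue: derived state '1' in K and T only — synapomorphy for {K, T}.
calcified operculum (derived state '0') is unique to H (autapomorphy; uninformative for grouping).
Most parsimonious ingroup topology: (H,((K,T),M)).
K and T form a cherry on this tree, so they are sister taxa.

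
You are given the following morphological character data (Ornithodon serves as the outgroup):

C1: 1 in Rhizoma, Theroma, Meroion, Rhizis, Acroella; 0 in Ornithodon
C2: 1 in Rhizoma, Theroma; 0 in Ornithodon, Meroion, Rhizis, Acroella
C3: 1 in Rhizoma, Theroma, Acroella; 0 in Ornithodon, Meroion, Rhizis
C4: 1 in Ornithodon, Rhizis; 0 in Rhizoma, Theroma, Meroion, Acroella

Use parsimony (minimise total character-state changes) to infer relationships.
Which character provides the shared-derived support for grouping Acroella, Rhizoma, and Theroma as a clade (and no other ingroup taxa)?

C3

Character polarity is set by the outgroup: the derived state is whichever differs from the outgroup's state, so for C4 the derived state is '0', and for the remaining characters it is '1'.
C1 (derived state '1') is shared by all ingroup taxa — unites the whole ingroup.
C2 (derived state '1') is shared by Rhizoma and Theroma — a synapomorphy uniting that clade.
C3: derived state '1' in Acroella, Rhizoma, and Theroma only — synapomorphy for {Acroella, Rhizoma, Theroma}.
C4 (derived state '0') is shared by Acroella, Meroion, Rhizoma, and Theroma — a synapomorphy uniting that clade.
Most parsimonious ingroup topology: ((((Rhizoma,Theroma),Acroella),Meroion),Rhizis).
The clade {Acroella, Rhizoma, Theroma} is supported by C3: its derived state '1' occurs in exactly those taxa and in no other taxon (including the outgroup).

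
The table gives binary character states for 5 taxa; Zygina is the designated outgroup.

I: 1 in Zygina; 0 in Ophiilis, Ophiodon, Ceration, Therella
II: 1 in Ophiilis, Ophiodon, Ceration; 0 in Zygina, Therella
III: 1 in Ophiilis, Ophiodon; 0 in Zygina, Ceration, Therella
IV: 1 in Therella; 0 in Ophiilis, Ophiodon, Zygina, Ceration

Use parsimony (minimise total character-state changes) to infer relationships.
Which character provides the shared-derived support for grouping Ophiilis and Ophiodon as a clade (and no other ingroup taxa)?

III

Character polarity is set by the outgroup: the derived state is whichever differs from the outgroup's state, so for I the derived state is '0', and for the remaining characters it is '1'.
I (derived state '0') is shared by all ingroup taxa — unites the whole ingroup.
II (derived state '1') is shared by Ceration, Ophiilis, and Ophiodon — a synapomorphy uniting that clade.
III: derived state '1' in Ophiilis and Ophiodon only — synapomorphy for {Ophiilis, Ophiodon}.
IV (derived state '1') is unique to Therella (autapomorphy; uninformative for grouping).
Most parsimonious ingroup topology: (((Ophiodon,Ophiilis),Ceration),Therella).
The clade {Ophiilis, Ophiodon} is supported by III: its derived state '1' occurs in exactly those taxa and in no other taxon (including the outgroup).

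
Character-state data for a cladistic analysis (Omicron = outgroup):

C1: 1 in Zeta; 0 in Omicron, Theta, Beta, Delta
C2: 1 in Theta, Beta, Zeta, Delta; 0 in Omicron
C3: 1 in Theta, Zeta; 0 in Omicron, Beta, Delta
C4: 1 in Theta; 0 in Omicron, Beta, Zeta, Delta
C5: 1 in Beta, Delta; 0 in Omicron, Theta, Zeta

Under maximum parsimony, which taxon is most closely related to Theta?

The outgroup has state '0' for every character, so '1' is the derived state throughout.
C1 (derived state '1') is unique to Zeta (autapomorphy; uninformative for grouping).
C2 (derived state '1') is shared by all ingroup taxa — unites the whole ingroup.
C3: derived state '1' in Theta and Zeta only — synapomorphy for {Theta, Zeta}.
C4 (derived state '1') is unique to Theta (autapomorphy; uninformative for grouping).
C5: derived state '1' in Beta and Delta only — synapomorphy for {Beta, Delta}.
Most parsimonious ingroup topology: ((Zeta,Theta),(Beta,Delta)).
Theta and Zeta form a cherry on this tree, so they are sister taxa.

Zeta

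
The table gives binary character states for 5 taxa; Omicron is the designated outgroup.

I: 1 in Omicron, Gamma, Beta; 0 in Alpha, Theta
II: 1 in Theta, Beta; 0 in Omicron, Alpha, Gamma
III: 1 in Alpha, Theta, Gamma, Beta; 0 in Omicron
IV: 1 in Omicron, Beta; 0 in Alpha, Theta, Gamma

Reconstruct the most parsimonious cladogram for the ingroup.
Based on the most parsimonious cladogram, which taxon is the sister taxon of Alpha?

Theta

Character polarity is set by the outgroup: the derived state is whichever differs from the outgroup's state, so for I, IV the derived state is '0', and for the remaining characters it is '1'.
I (derived state '0') is shared by Alpha and Theta — a synapomorphy uniting that clade.
II groups Beta and Theta, which is incompatible with the clades supported by the remaining characters; treating it as convergent (homoplasy) costs fewer steps than any alternative tree.
All ingroup taxa share the derived state '1' for III; it defines the ingroup but does not resolve relationships within it.
Only Alpha, Gamma, and Theta show the derived state '0' for IV, supporting them as a clade.
Most parsimonious ingroup topology: (((Alpha,Theta),Gamma),Beta).
Alpha and Theta form a cherry on this tree, so they are sister taxa.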